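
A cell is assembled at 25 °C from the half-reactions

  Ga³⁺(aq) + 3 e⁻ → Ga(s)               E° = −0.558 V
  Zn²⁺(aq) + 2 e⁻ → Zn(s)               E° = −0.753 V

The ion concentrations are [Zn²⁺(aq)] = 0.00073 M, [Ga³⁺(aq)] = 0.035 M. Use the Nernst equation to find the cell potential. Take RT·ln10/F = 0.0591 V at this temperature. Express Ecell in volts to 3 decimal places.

+0.259 V

Ga³⁺/Ga is reduced (cathode, E° = −0.558 V) and Zn²⁺/Zn is oxidized (anode).
The standard potential is −0.558 − (−0.753) = +0.195 V and the balanced reaction transfers n = 6 electrons.
For the overall reaction 2 Ga³⁺(aq) + 3 Zn(s) → 2 Ga(s) + 3 Zn²⁺(aq), Q = [Zn²⁺(aq)]^3 / [Ga³⁺(aq)]^2 = 3.18×10^−7, giving log Q = −6.498.
E = E° − (0.0591/n)·log Q = +0.195 − (0.0591/6)(−6.498) = +0.259 V.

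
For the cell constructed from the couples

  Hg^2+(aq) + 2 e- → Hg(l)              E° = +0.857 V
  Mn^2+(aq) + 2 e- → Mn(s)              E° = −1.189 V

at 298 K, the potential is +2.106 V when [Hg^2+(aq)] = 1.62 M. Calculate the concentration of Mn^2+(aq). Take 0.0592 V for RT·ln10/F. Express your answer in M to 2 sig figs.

0.015 M

Hg²⁺/Hg is the cathode (higher E°); E°cell = +0.857 − (−1.189) = +2.046 V with n = 2.
Since E = E° − (0.0592/n)·log Q, log Q = n(E° − E)/0.0592 = −2.027.
For Hg^2+(aq) + Mn(s) → Hg(l) + Mn^2+(aq), the reaction quotient is Q = [Mn^2+(aq)] / [Hg^2+(aq)].
Solving for the unknown gives log [Mn^2+(aq)] = −1.817, so [Mn^2+(aq)] ≈ 0.015 M.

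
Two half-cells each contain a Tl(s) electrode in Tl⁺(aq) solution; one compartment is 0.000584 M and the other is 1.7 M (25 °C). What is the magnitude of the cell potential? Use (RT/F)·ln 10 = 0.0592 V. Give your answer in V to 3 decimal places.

0.205 V

For a concentration cell E°cell = 0, since both electrodes use the same couple.
The compartment with the higher Tl⁺(aq) concentration (1.7 M) acts as the cathode; ions are reduced there and produced at the dilute (0.000584 M) anode.
With n = 1, Ecell = −(0.0592/1)·log([dilute]/[conc]) = −(0.0592/1)·log(0.000584/1.7) = +0.205 V.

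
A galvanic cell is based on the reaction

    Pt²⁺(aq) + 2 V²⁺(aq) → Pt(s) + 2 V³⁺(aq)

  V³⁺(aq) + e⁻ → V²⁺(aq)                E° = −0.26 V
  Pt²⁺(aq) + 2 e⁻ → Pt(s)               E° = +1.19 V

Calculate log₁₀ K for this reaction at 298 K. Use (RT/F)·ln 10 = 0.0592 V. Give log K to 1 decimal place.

log K = 49.0

The Pt²⁺/Pt couple is reduced (cathode); E°cell = +1.19 − (−0.26) = +1.45 V with n = 2.
At equilibrium E = 0, so log K = nE°cell / 0.0592 = (2)(+1.45) / 0.0592 = 49.0.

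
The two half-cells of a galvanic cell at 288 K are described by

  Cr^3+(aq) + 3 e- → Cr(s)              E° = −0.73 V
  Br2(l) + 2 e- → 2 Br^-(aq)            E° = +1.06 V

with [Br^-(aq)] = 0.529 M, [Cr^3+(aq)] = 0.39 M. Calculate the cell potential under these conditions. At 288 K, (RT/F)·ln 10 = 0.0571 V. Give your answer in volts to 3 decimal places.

Since E°(Br₂/Br⁻) > E°(Cr³⁺/Cr), Br₂/Br⁻ serves as the cathode.
The standard potential is +1.06 − (−0.73) = +1.79 V and the balanced reaction transfers n = 6 electrons.
Balancing gives 3 Br2(l) + 2 Cr(s) → 6 Br^-(aq) + 2 Cr^3+(aq); hence Q = [Br^-(aq)]^6·[Cr^3+(aq)]^2 = 0.00333 (log Q = −2.477).
By the Nernst equation, E = +1.79 − (0.0571/6)·(−2.477) = +1.814 V.

+1.814 V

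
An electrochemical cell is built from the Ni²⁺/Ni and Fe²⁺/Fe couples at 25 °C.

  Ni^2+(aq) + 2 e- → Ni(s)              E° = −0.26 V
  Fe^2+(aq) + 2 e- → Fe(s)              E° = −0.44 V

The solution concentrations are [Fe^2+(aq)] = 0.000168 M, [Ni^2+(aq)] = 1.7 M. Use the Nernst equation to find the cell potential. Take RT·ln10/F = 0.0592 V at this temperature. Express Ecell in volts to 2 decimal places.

Ni²⁺/Ni is reduced (cathode, E° = −0.26 V) and Fe²⁺/Fe is oxidized (anode).
E°cell = E°cat − E°an = −0.26 − (−0.44) = +0.18 V; n = 2.
For the overall reaction Ni^2+(aq) + Fe(s) → Ni(s) + Fe^2+(aq), Q = [Fe^2+(aq)] / [Ni^2+(aq)] = 9.88×10^−5, giving log Q = −4.005.
By the Nernst equation, E = +0.18 − (0.0592/2)·(−4.005) = +0.30 V.

+0.30 V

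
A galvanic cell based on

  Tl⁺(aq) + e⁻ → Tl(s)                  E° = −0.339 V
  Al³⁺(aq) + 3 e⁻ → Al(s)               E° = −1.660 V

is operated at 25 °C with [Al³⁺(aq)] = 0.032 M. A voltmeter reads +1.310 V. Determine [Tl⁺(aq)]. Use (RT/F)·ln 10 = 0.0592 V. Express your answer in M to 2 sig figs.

Tl⁺/Tl is the cathode (higher E°); E°cell = −0.339 − (−1.660) = +1.321 V with n = 3.
From the Nernst equation, log Q = n(E° − E)/0.0592 = 3·(+1.321 − (+1.310))/0.0592 = 0.557.
For 3 Tl⁺(aq) + Al(s) → 3 Tl(s) + Al³⁺(aq), the reaction quotient is Q = [Al³⁺(aq)] / [Tl⁺(aq)]^3.
Isolating [Tl⁺(aq)] in Q = 10^{0.557} yields log [Tl⁺(aq)] = −0.684, i.e. 0.21 M.

0.21 M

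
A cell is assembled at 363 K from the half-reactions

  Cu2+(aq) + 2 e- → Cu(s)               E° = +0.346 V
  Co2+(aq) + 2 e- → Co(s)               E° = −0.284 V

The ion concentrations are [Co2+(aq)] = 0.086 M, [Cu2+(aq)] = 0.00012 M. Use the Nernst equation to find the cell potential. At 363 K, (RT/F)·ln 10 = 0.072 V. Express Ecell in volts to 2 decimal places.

+0.53 V

The Cu²⁺/Cu couple has the more positive E°, so it is the cathode; Co²⁺/Co is the anode.
E°cell = E°cat − E°an = +0.346 − (−0.284) = +0.630 V; n = 2.
Balancing gives Cu2+(aq) + Co(s) → Cu(s) + Co2+(aq); hence Q = [Co2+(aq)] / [Cu2+(aq)] = 717 (log Q = 2.855).
By the Nernst equation, E = +0.630 − (0.072/2)·(2.855) = +0.53 V.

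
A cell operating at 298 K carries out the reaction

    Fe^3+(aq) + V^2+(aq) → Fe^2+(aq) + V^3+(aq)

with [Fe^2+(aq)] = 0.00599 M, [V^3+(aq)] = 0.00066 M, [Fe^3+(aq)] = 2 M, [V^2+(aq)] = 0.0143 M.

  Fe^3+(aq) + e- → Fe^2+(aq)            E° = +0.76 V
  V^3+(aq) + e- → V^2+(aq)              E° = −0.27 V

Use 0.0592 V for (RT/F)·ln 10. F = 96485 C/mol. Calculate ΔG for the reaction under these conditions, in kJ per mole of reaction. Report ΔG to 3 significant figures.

The standard cell potential is +0.76 − (−0.27) = +1.03 V, with n = 1 electron in the balanced equation.
The reaction quotient is ([Fe^2+(aq)]·[V^3+(aq)]) / ([Fe^3+(aq)]·[V^2+(aq)]) = 0.000138; by Nernst, E = +1.03 − (0.0592/1)(−3.859) = +1.2585 V.
Finally ΔG = −nFE = −(1)(96485 C/mol)(+1.2585 V) = −121 kJ/mol.

−121 kJ/mol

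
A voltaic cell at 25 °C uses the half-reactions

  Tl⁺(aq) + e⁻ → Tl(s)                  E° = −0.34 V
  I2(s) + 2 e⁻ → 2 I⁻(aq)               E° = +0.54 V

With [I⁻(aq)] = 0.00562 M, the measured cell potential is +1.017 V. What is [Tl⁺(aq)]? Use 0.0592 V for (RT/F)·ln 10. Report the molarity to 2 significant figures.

The I₂/I⁻ couple has the larger reduction potential, so it is the cathode: E°cell = +0.54 − (−0.34) = +0.88 V and n = 2.
From the Nernst equation, log Q = n(E° − E)/0.0592 = 2·(+0.88 − (+1.017))/0.0592 = −4.628.
For I2(s) + 2 Tl(s) → 2 I⁻(aq) + 2 Tl⁺(aq), the reaction quotient is Q = [I⁻(aq)]^2·[Tl⁺(aq)]^2.
Isolating [Tl⁺(aq)] in Q = 10^{−4.628} yields log [Tl⁺(aq)] = −0.064, i.e. 0.86 M.

0.86 M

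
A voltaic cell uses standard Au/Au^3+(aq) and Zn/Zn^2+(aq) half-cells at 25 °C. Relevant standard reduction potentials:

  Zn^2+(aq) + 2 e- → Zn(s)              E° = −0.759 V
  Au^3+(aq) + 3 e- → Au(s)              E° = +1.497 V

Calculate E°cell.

+2.256 V

The Au³⁺/Au couple has the higher E°, so Au ion is reduced (cathode) and Zn is oxidized (anode).
E°cell = E°(cathode) − E°(anode) = +1.497 − (−0.759) = +2.256 V.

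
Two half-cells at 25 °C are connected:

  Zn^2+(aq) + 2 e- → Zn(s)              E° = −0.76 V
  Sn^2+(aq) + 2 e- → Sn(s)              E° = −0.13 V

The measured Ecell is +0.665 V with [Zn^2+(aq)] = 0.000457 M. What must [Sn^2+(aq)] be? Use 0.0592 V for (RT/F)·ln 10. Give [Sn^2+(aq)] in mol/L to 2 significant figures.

The Sn²⁺/Sn couple has the larger reduction potential, so it is the cathode: E°cell = −0.13 − (−0.76) = +0.63 V and n = 2.
From the Nernst equation, log Q = n(E° − E)/0.0592 = 2·(+0.63 − (+0.665))/0.0592 = −1.182.
The balanced reaction is Sn^2+(aq) + Zn(s) → Sn(s) + Zn^2+(aq), so Q = [Zn^2+(aq)] / [Sn^2+(aq)].
Substituting the known concentrations and solving, log [Sn^2+(aq)] = −2.158 and [Sn^2+(aq)] = 0.0070 M.

0.0070 M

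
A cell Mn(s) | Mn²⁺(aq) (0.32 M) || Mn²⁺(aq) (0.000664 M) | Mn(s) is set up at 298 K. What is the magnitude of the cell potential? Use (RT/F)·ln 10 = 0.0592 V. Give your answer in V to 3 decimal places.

0.079 V

For a concentration cell E°cell = 0, since both electrodes use the same couple.
The compartment with the higher Mn²⁺(aq) concentration (0.32 M) acts as the cathode; ions are reduced there and produced at the dilute (0.000664 M) anode.
With n = 2, Ecell = −(0.0592/2)·log([dilute]/[conc]) = −(0.0592/2)·log(0.000664/0.32) = +0.079 V.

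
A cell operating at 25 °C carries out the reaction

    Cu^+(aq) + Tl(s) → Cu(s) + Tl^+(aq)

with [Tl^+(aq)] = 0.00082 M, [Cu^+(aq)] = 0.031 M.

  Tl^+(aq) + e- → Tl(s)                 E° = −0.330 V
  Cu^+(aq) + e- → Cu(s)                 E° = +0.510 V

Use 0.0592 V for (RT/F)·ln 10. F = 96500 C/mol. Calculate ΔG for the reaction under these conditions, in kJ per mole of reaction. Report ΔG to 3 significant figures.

−90.1 kJ/mol

The standard cell potential is +0.510 − (−0.330) = +0.840 V, with n = 1 electron in the balanced equation.
The reaction quotient is [Tl^+(aq)] / [Cu^+(aq)] = 0.0265; by Nernst, E = +0.840 − (0.0592/1)(−1.578) = +0.9334 V.
Then ΔG = −nFE = −1 × 96500 × +0.9334 J/mol = −90.1 kJ/mol.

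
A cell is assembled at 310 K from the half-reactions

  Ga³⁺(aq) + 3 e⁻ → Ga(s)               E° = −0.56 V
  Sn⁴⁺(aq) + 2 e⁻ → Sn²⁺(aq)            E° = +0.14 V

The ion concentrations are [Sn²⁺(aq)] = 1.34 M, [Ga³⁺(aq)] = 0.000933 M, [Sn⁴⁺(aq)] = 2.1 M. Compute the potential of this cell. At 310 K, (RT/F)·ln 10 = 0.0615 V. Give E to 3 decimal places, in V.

The Sn⁴⁺/Sn²⁺ couple has the more positive E°, so it is the cathode; Ga³⁺/Ga is the anode.
E°cell = +0.14 − (−0.56) = +0.70 V, with n = 6 electrons transferred.
For the overall reaction 3 Sn⁴⁺(aq) + 2 Ga(s) → 3 Sn²⁺(aq) + 2 Ga³⁺(aq), Q = ([Sn²⁺(aq)]^3·[Ga³⁺(aq)]^2) / [Sn⁴⁺(aq)]^3 = 2.26×10^−7, giving log Q = −6.646.
By the Nernst equation, E = +0.70 − (0.0615/6)·(−6.646) = +0.768 V.

+0.768 V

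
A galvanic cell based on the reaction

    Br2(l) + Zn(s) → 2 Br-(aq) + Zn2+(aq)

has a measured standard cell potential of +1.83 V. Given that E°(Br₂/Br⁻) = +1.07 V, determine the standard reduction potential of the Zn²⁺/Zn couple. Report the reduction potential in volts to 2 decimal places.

−0.76 V

In the reaction as written the Br₂/Br⁻ couple is reduced (cathode) and Zn²⁺/Zn is oxidized (anode), so E°cell = E°(Br₂/Br⁻) − E°(Zn²⁺/Zn).
E°(Zn²⁺/Zn) = E°(cathode) − E°cell = +1.07 − (+1.83) = −0.76 V.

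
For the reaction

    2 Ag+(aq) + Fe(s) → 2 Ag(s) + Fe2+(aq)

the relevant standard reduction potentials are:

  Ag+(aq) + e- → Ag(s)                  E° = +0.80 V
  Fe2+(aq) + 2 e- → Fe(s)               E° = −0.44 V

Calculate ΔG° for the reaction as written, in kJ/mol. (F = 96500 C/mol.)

−239 kJ/mol

In the reaction as written Ag+(aq) is reduced, so the Ag⁺/Ag couple is the cathode and Fe²⁺/Fe is the anode.
E°cell = +0.80 − (−0.44) = +1.24 V; balancing electrons gives n = 2.
ΔG° = −nFE°cell = −(2)(96500)(+1.24) J/mol = −239 kJ/mol.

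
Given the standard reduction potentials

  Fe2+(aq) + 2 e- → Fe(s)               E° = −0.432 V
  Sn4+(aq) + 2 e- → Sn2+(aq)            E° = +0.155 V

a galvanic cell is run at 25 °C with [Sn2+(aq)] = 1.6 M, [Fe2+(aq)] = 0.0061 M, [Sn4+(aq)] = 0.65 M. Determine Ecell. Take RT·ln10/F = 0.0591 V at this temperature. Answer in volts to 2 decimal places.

The Sn⁴⁺/Sn²⁺ couple has the more positive E°, so it is the cathode; Fe²⁺/Fe is the anode.
The standard potential is +0.155 − (−0.432) = +0.587 V and the balanced reaction transfers n = 2 electrons.
The balanced reaction is Sn4+(aq) + Fe(s) → Sn2+(aq) + Fe2+(aq), so Q = ([Sn2+(aq)]·[Fe2+(aq)]) / [Sn4+(aq)] = 0.015 and log Q = −1.823.
By the Nernst equation, E = +0.587 − (0.0591/2)·(−1.823) = +0.64 V.

+0.64 V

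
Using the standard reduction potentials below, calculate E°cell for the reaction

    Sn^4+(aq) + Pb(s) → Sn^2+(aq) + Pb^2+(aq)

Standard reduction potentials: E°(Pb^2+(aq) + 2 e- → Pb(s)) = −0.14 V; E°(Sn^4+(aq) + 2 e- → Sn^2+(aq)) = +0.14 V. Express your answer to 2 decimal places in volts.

Sn^4+(aq) gains electrons, so the Sn⁴⁺/Sn²⁺ couple is the cathode; the Pb²⁺/Pb couple is the anode.
E°cell = E°(cathode) − E°(anode) = +0.14 − (−0.14) = +0.28 V.

+0.28 V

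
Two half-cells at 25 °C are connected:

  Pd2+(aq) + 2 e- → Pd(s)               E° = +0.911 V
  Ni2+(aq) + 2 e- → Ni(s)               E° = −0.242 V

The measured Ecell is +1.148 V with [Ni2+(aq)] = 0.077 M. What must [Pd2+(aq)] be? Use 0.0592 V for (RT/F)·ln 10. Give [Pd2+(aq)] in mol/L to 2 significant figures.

0.052 M

Pd²⁺/Pd is the cathode (higher E°); E°cell = +0.911 − (−0.242) = +1.153 V with n = 2.
Rearranging E = E° − (0.0592/n)·log Q gives log Q = 2(+1.153 − (+1.148))/0.0592 = 0.169.
Balancing electrons gives Pd2+(aq) + Ni(s) → Pd(s) + Ni2+(aq); thus Q = [Ni2+(aq)] / [Pd2+(aq)].
Isolating [Pd2+(aq)] in Q = 10^{0.169} yields log [Pd2+(aq)] = −1.283, i.e. 0.052 M.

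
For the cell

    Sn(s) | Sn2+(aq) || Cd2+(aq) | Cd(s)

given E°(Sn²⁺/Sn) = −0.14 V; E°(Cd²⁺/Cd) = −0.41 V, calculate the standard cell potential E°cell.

−0.27 V

By convention the left-hand electrode in cell notation is the anode (oxidation) and the right-hand electrode is the cathode (reduction).
E°cell = E°(right) − E°(left) = −0.41 − (−0.14) = −0.27 V.
The negative sign shows that, as written, the cell would require an external voltage to drive the reaction.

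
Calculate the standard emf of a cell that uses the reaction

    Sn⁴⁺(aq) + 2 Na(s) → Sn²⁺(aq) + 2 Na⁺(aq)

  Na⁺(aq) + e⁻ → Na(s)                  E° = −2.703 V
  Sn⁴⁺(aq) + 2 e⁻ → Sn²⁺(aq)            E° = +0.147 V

Sn⁴⁺(aq) gains electrons, so the Sn⁴⁺/Sn²⁺ couple is the cathode; the Na⁺/Na couple is the anode.
E°cell = E°(cathode) − E°(anode) = +0.147 − (−2.703) = +2.850 V.

+2.850 V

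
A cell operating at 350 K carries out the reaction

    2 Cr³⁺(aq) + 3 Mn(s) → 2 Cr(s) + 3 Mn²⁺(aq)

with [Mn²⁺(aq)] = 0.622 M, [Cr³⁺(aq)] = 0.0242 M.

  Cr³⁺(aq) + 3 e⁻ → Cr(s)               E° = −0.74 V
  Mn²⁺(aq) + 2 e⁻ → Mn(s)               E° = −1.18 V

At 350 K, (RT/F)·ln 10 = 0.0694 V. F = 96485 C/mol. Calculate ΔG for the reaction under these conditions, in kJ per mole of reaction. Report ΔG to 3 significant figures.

−237 kJ/mol

With Cr³⁺/Cr reduced at the cathode, E°cell = −0.74 − (−1.18) = +0.44 V and n = 6.
Q = [Mn²⁺(aq)]^3 / [Cr³⁺(aq)]^2 = 411, so log Q = 2.614 and E = +0.44 − (0.0694/6)(2.614) = +0.4098 V.
Finally ΔG = −nFE = −(6)(96485 C/mol)(+0.4098 V) = −237 kJ/mol.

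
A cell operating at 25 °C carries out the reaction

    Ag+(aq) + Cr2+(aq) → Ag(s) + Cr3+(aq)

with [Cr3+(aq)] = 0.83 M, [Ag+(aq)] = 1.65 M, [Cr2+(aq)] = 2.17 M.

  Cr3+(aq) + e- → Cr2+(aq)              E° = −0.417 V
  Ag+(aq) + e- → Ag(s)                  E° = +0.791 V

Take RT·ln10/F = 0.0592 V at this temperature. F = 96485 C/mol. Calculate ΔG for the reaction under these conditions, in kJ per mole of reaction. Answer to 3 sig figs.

E°cell = +0.791 − (−0.417) = +1.208 V; the balanced reaction transfers n = 1 electron.
Q = [Cr3+(aq)] / ([Ag+(aq)]·[Cr2+(aq)]) = 0.232, so log Q = −0.635 and E = +1.208 − (0.0592/1)(−0.635) = +1.2456 V.
Finally ΔG = −nFE = −(1)(96485 C/mol)(+1.2456 V) = −120 kJ/mol.

−120 kJ/mol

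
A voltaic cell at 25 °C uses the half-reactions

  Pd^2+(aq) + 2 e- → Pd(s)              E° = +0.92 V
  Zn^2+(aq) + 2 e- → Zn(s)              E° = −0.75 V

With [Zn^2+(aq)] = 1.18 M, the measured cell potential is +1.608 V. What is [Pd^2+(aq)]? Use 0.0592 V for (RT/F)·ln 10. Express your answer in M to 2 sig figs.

Pd²⁺/Pd is the cathode (higher E°); E°cell = +0.92 − (−0.75) = +1.67 V with n = 2.
Since E = E° − (0.0592/n)·log Q, log Q = n(E° − E)/0.0592 = 2.095.
Balancing electrons gives Pd^2+(aq) + Zn(s) → Pd(s) + Zn^2+(aq); thus Q = [Zn^2+(aq)] / [Pd^2+(aq)].
Isolating [Pd^2+(aq)] in Q = 10^{2.095} yields log [Pd^2+(aq)] = −2.023, i.e. 0.0095 M.

0.0095 M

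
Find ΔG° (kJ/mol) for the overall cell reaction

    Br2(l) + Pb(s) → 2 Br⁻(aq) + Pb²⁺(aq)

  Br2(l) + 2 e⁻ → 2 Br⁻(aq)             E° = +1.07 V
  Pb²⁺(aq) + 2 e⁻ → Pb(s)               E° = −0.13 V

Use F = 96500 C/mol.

In the reaction as written Br2(l) is reduced, so the Br₂/Br⁻ couple is the cathode and Pb²⁺/Pb is the anode.
E°cell = +1.07 − (−0.13) = +1.20 V; balancing electrons gives n = 2.
ΔG° = −nFE°cell = −(2)(96500)(+1.20) J/mol = −232 kJ/mol.

−232 kJ/mol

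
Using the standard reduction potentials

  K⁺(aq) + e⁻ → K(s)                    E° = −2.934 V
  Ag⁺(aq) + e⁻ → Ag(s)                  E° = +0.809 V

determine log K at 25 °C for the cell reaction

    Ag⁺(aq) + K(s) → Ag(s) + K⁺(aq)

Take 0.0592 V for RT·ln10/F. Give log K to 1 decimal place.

The Ag⁺/Ag couple is reduced (cathode); E°cell = +0.809 − (−2.934) = +3.743 V with n = 1.
At equilibrium E = 0, so log K = nE°cell / 0.0592 = (1)(+3.743) / 0.0592 = 63.2.

log K = 63.2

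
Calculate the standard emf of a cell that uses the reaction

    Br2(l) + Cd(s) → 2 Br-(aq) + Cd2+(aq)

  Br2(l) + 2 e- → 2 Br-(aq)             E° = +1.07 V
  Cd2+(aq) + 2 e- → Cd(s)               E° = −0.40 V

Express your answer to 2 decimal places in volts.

+1.47 V

Br2(l) gains electrons, so the Br₂/Br⁻ couple is the cathode; the Cd²⁺/Cd couple is the anode.
E°cell = E°(cathode) − E°(anode) = +1.07 − (−0.40) = +1.47 V.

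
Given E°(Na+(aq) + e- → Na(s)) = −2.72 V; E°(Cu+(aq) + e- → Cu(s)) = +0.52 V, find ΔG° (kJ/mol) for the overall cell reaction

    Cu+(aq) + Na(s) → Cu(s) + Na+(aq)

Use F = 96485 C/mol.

−313 kJ/mol

In the reaction as written Cu+(aq) is reduced, so the Cu⁺/Cu couple is the cathode and Na⁺/Na is the anode.
E°cell = +0.52 − (−2.72) = +3.24 V; balancing electrons gives n = 1.
ΔG° = −nFE°cell = −(1)(96485)(+3.24) J/mol = −313 kJ/mol.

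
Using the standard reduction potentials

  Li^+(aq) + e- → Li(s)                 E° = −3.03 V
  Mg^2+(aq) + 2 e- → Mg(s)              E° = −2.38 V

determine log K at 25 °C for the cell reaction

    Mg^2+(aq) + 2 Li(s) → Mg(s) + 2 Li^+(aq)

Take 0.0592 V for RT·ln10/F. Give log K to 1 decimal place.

log K = 22.0

The Mg²⁺/Mg couple is reduced (cathode); E°cell = −2.38 − (−3.03) = +0.65 V with n = 2.
At equilibrium E = 0, so log K = nE°cell / 0.0592 = (2)(+0.65) / 0.0592 = 22.0.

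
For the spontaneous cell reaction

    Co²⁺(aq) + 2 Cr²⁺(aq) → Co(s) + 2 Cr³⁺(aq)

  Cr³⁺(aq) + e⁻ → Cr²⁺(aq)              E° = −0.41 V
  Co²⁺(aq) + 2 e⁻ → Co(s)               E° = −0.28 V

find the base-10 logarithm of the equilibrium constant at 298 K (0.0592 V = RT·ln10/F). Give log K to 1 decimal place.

The Co²⁺/Co couple is reduced (cathode); E°cell = −0.28 − (−0.41) = +0.13 V with n = 2.
At equilibrium E = 0, so log K = nE°cell / 0.0592 = (2)(+0.13) / 0.0592 = 4.4.

log K = 4.4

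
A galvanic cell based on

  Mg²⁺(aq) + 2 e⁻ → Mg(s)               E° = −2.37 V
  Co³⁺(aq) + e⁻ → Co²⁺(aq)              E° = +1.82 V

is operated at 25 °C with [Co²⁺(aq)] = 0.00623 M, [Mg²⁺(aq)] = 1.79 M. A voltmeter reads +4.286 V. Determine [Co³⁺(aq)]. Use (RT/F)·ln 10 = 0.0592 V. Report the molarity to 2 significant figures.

The Co³⁺/Co²⁺ couple has the larger reduction potential, so it is the cathode: E°cell = +1.82 − (−2.37) = +4.19 V and n = 2.
Rearranging E = E° − (0.0592/n)·log Q gives log Q = 2(+4.19 − (+4.286))/0.0592 = −3.243.
The balanced reaction is 2 Co³⁺(aq) + Mg(s) → 2 Co²⁺(aq) + Mg²⁺(aq), so Q = ([Co²⁺(aq)]^2·[Mg²⁺(aq)]) / [Co³⁺(aq)]^2.
Isolating [Co³⁺(aq)] in Q = 10^{−3.243} yields log [Co³⁺(aq)] = −0.458, i.e. 0.35 M.

0.35 M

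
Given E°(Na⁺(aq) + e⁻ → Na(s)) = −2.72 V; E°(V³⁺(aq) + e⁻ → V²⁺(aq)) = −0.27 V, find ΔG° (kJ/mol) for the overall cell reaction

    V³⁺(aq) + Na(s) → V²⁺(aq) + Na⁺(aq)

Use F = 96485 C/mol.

In the reaction as written V³⁺(aq) is reduced, so the V³⁺/V²⁺ couple is the cathode and Na⁺/Na is the anode.
E°cell = −0.27 − (−2.72) = +2.45 V; balancing electrons gives n = 1.
ΔG° = −nFE°cell = −(1)(96485)(+2.45) J/mol = −236 kJ/mol.

−236 kJ/mol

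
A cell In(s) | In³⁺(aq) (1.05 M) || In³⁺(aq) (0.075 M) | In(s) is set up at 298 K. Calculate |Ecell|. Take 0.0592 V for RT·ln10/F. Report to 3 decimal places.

0.023 V

For a concentration cell E°cell = 0, since both electrodes use the same couple.
The compartment with the higher In³⁺(aq) concentration (1.05 M) acts as the cathode; ions are reduced there and produced at the dilute (0.075 M) anode.
With n = 3, Ecell = −(0.0592/3)·log([dilute]/[conc]) = −(0.0592/3)·log(0.075/1.05) = +0.023 V.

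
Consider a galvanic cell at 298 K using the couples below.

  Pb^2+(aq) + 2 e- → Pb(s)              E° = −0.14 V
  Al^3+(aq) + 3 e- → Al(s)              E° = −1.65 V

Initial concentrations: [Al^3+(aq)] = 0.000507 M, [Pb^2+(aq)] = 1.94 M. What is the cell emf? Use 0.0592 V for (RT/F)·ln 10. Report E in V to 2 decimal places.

Pb²⁺/Pb is reduced (cathode, E° = −0.14 V) and Al³⁺/Al is oxidized (anode).
The standard potential is −0.14 − (−1.65) = +1.51 V and the balanced reaction transfers n = 6 electrons.
Balancing gives 3 Pb^2+(aq) + 2 Al(s) → 3 Pb(s) + 2 Al^3+(aq); hence Q = [Al^3+(aq)]^2 / [Pb^2+(aq)]^3 = 3.52×10^−8 (log Q = −7.453).
Applying E = E° − (RT ln10/nF)·log Q gives +1.51 − (0.0592/6)(−7.453) = +1.58 V.

+1.58 V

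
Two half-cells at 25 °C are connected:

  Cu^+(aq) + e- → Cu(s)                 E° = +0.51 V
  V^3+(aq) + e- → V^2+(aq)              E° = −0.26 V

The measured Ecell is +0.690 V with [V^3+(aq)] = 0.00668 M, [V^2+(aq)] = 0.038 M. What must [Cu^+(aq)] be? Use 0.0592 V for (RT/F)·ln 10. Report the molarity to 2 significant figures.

0.0078 M

The Cu⁺/Cu couple has the larger reduction potential, so it is the cathode: E°cell = +0.51 − (−0.26) = +0.77 V and n = 1.
From the Nernst equation, log Q = n(E° − E)/0.0592 = 1·(+0.77 − (+0.690))/0.0592 = 1.351.
Balancing electrons gives Cu^+(aq) + V^2+(aq) → Cu(s) + V^3+(aq); thus Q = [V^3+(aq)] / ([Cu^+(aq)]·[V^2+(aq)]).
Solving for the unknown gives log [Cu^+(aq)] = −2.106, so [Cu^+(aq)] ≈ 0.0078 M.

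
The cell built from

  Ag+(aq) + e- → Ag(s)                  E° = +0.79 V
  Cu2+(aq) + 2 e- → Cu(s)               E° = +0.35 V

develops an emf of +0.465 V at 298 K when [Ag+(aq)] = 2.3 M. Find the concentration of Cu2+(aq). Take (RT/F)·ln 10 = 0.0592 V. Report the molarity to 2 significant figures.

The Ag⁺/Ag couple has the larger reduction potential, so it is the cathode: E°cell = +0.79 − (+0.35) = +0.44 V and n = 2.
From the Nernst equation, log Q = n(E° − E)/0.0592 = 2·(+0.44 − (+0.465))/0.0592 = −0.845.
The balanced reaction is 2 Ag+(aq) + Cu(s) → 2 Ag(s) + Cu2+(aq), so Q = [Cu2+(aq)] / [Ag+(aq)]^2.
Substituting the known concentrations and solving, log [Cu2+(aq)] = −0.122 and [Cu2+(aq)] = 0.76 M.

0.76 M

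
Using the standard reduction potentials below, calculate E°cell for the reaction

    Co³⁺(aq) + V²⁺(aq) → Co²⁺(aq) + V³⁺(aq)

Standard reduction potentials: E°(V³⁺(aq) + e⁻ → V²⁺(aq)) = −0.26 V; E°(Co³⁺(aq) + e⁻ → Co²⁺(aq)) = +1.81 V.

Co³⁺(aq) gains electrons, so the Co³⁺/Co²⁺ couple is the cathode; the V³⁺/V²⁺ couple is the anode.
E°cell = E°(cathode) − E°(anode) = +1.81 − (−0.26) = +2.07 V.

+2.07 V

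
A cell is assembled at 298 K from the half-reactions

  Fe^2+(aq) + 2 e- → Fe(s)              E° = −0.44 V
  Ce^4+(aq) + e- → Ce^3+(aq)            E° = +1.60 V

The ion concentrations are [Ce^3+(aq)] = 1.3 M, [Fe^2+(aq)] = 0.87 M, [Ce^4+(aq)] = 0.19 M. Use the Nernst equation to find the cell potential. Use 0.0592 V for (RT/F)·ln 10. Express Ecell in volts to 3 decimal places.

+1.992 V

The Ce⁴⁺/Ce³⁺ couple has the more positive E°, so it is the cathode; Fe²⁺/Fe is the anode.
The standard potential is +1.60 − (−0.44) = +2.04 V and the balanced reaction transfers n = 2 electrons.
The balanced reaction is 2 Ce^4+(aq) + Fe(s) → 2 Ce^3+(aq) + Fe^2+(aq), so Q = ([Ce^3+(aq)]^2·[Fe^2+(aq)]) / [Ce^4+(aq)]^2 = 40.7 and log Q = 1.610.
Applying E = E° − (RT ln10/nF)·log Q gives +2.04 − (0.0592/2)(1.610) = +1.992 V.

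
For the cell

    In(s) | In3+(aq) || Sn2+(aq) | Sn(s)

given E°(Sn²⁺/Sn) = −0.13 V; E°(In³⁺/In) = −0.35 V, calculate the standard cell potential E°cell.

+0.22 V

By convention the left-hand electrode in cell notation is the anode (oxidation) and the right-hand electrode is the cathode (reduction).
E°cell = E°(right) − E°(left) = −0.13 − (−0.35) = +0.22 V.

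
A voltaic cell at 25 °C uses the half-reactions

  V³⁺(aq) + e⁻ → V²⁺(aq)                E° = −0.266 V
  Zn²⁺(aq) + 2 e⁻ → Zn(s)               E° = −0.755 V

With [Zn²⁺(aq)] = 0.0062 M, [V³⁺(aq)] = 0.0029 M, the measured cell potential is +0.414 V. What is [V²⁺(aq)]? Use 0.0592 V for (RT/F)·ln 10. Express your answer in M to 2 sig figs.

0.68 M

With V³⁺/V²⁺ at the cathode and Zn²⁺/Zn at the anode, E°cell = −0.266 − (−0.755) = +0.489 V (n = 2).
Rearranging E = E° − (0.0592/n)·log Q gives log Q = 2(+0.489 − (+0.414))/0.0592 = 2.534.
Balancing electrons gives 2 V³⁺(aq) + Zn(s) → 2 V²⁺(aq) + Zn²⁺(aq); thus Q = ([V²⁺(aq)]^2·[Zn²⁺(aq)]) / [V³⁺(aq)]^2.
Solving for the unknown gives log [V²⁺(aq)] = −0.167, so [V²⁺(aq)] ≈ 0.68 M.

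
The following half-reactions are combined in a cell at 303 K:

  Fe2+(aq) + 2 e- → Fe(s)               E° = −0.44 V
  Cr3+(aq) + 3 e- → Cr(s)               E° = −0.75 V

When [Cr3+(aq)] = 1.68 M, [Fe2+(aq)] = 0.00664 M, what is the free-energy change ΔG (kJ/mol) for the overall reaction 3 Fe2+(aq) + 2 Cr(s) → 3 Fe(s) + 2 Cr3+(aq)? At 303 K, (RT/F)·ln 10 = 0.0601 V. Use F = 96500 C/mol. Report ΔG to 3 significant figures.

With Fe²⁺/Fe reduced at the cathode, E°cell = −0.44 − (−0.75) = +0.31 V and n = 6.
Q = [Cr3+(aq)]^2 / [Fe2+(aq)]^3 = 9.64×10^6, so log Q = 6.984 and E = +0.31 − (0.0601/6)(6.984) = +0.2400 V.
Then ΔG = −nFE = −6 × 96500 × +0.2400 J/mol = −139 kJ/mol.

−139 kJ/mol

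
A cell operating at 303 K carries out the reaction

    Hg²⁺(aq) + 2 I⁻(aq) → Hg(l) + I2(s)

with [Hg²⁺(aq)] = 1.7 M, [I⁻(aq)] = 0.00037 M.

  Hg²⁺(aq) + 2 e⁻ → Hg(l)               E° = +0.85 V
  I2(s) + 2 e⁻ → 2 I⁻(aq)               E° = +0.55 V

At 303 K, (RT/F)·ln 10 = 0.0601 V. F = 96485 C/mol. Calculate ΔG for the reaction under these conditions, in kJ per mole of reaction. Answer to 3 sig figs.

−19.4 kJ/mol

E°cell = +0.85 − (+0.55) = +0.30 V; the balanced reaction transfers n = 2 electrons.
Q = 1 / ([Hg²⁺(aq)]·[I⁻(aq)]^2) = 4.3×10^6, so log Q = 6.633 and E = +0.30 − (0.0601/2)(6.633) = +0.1007 V.
Finally ΔG = −nFE = −(2)(96485 C/mol)(+0.1007 V) = −19.4 kJ/mol.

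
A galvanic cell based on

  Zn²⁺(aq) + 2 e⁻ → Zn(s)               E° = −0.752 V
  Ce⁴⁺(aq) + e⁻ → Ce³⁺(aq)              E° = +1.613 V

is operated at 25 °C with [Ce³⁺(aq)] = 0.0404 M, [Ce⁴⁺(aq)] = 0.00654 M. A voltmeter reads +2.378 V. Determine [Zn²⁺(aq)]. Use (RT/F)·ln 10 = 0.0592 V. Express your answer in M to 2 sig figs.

Ce⁴⁺/Ce³⁺ is the cathode (higher E°); E°cell = +1.613 − (−0.752) = +2.365 V with n = 2.
Rearranging E = E° − (0.0592/n)·log Q gives log Q = 2(+2.365 − (+2.378))/0.0592 = −0.439.
The balanced reaction is 2 Ce⁴⁺(aq) + Zn(s) → 2 Ce³⁺(aq) + Zn²⁺(aq), so Q = ([Ce³⁺(aq)]^2·[Zn²⁺(aq)]) / [Ce⁴⁺(aq)]^2.
Isolating [Zn²⁺(aq)] in Q = 10^{−0.439} yields log [Zn²⁺(aq)] = −2.021, i.e. 0.0095 M.

0.0095 M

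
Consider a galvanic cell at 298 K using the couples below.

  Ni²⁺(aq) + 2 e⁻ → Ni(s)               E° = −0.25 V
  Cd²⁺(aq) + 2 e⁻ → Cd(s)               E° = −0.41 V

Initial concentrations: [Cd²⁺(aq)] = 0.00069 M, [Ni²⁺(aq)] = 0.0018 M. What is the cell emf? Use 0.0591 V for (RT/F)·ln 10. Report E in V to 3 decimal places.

+0.172 V

Since E°(Ni²⁺/Ni) > E°(Cd²⁺/Cd), Ni²⁺/Ni serves as the cathode.
E°cell = E°cat − E°an = −0.25 − (−0.41) = +0.16 V; n = 2.
For the overall reaction Ni²⁺(aq) + Cd(s) → Ni(s) + Cd²⁺(aq), Q = [Cd²⁺(aq)] / [Ni²⁺(aq)] = 0.383, giving log Q = −0.416.
E = E° − (0.0591/n)·log Q = +0.16 − (0.0591/2)(−0.416) = +0.172 V.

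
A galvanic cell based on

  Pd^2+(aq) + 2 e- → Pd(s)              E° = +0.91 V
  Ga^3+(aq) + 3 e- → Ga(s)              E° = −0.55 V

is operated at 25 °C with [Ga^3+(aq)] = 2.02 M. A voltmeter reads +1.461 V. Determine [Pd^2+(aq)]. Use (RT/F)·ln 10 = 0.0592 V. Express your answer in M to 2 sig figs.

1.7 M

The Pd²⁺/Pd couple has the larger reduction potential, so it is the cathode: E°cell = +0.91 − (−0.55) = +1.46 V and n = 6.
Since E = E° − (0.0592/n)·log Q, log Q = n(E° − E)/0.0592 = −0.101.
For 3 Pd^2+(aq) + 2 Ga(s) → 3 Pd(s) + 2 Ga^3+(aq), the reaction quotient is Q = [Ga^3+(aq)]^2 / [Pd^2+(aq)]^3.
Substituting the known concentrations and solving, log [Pd^2+(aq)] = 0.237 and [Pd^2+(aq)] = 1.7 M.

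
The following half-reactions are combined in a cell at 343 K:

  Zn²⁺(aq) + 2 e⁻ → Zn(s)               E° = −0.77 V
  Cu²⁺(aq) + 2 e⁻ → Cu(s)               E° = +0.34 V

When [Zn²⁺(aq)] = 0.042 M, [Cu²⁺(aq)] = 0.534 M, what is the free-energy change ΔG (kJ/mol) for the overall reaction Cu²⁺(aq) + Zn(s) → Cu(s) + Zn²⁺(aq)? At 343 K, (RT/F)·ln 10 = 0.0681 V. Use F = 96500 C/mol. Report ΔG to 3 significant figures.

−221 kJ/mol

With Cu²⁺/Cu reduced at the cathode, E°cell = +0.34 − (−0.77) = +1.11 V and n = 2.
Q = [Zn²⁺(aq)] / [Cu²⁺(aq)] = 0.0787, so log Q = −1.104 and E = +1.11 − (0.0681/2)(−1.104) = +1.1476 V.
Finally ΔG = −nFE = −(2)(96500 C/mol)(+1.1476 V) = −221 kJ/mol.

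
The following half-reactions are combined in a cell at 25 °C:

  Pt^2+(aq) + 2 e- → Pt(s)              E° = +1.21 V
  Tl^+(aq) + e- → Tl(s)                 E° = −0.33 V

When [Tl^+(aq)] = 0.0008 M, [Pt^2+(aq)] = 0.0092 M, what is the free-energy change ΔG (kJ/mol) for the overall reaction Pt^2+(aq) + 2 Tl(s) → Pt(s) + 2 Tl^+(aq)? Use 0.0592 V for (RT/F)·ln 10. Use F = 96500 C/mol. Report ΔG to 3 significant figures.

E°cell = +1.21 − (−0.33) = +1.54 V; the balanced reaction transfers n = 2 electrons.
Here Q = [Tl^+(aq)]^2 / [Pt^2+(aq)] = 6.96×10^−5 (log Q = −4.158), giving E = +1.54 − (0.0592/2)·(−4.158) = +1.6631 V.
Then ΔG = −nFE = −2 × 96500 × +1.6631 J/mol = −321 kJ/mol.

−321 kJ/mol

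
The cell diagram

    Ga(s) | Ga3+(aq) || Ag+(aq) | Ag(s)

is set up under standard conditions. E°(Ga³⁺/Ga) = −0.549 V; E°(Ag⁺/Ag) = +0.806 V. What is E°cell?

By convention the left-hand electrode in cell notation is the anode (oxidation) and the right-hand electrode is the cathode (reduction).
E°cell = E°(right) − E°(left) = +0.806 − (−0.549) = +1.355 V.

+1.355 V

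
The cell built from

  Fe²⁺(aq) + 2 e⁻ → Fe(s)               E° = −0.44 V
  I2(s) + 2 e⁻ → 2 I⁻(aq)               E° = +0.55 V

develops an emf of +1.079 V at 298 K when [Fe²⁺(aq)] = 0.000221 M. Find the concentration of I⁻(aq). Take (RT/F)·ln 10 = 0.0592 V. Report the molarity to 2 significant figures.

With I₂/I⁻ at the cathode and Fe²⁺/Fe at the anode, E°cell = +0.55 − (−0.44) = +0.99 V (n = 2).
Rearranging E = E° − (0.0592/n)·log Q gives log Q = 2(+0.99 − (+1.079))/0.0592 = −3.007.
Balancing electrons gives I2(s) + Fe(s) → 2 I⁻(aq) + Fe²⁺(aq); thus Q = [I⁻(aq)]^2·[Fe²⁺(aq)].
Isolating [I⁻(aq)] in Q = 10^{−3.007} yields log [I⁻(aq)] = 0.324, i.e. 2.1 M.

2.1 M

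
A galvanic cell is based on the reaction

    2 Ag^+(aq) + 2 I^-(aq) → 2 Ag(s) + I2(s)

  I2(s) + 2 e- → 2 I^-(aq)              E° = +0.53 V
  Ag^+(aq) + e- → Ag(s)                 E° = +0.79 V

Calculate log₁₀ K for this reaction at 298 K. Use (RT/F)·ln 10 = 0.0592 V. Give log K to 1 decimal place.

log K = 8.8

The Ag⁺/Ag couple is reduced (cathode); E°cell = +0.79 − (+0.53) = +0.26 V with n = 2.
At equilibrium E = 0, so log K = nE°cell / 0.0592 = (2)(+0.26) / 0.0592 = 8.8.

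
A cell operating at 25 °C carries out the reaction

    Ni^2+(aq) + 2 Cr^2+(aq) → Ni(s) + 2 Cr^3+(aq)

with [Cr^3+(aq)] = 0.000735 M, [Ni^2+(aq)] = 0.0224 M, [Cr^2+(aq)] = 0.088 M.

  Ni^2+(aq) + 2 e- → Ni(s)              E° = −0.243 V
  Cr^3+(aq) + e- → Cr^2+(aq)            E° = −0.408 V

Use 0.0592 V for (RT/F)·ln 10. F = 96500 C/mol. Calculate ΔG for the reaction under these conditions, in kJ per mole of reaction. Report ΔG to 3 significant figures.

E°cell = −0.243 − (−0.408) = +0.165 V; the balanced reaction transfers n = 2 electrons.
The reaction quotient is [Cr^3+(aq)]^2 / ([Ni^2+(aq)]·[Cr^2+(aq)]^2) = 0.00311; by Nernst, E = +0.165 − (0.0592/2)(−2.507) = +0.2392 V.
ΔG = −nFE = −(2)(96500)(+0.2392) J/mol = −46.2 kJ/mol.

−46.2 kJ/mol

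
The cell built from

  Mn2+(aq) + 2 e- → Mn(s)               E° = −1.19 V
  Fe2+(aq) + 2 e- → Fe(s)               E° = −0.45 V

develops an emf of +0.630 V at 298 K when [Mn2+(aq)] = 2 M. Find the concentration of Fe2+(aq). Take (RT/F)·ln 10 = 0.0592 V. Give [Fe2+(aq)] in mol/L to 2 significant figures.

Fe²⁺/Fe is the cathode (higher E°); E°cell = −0.45 − (−1.19) = +0.74 V with n = 2.
From the Nernst equation, log Q = n(E° − E)/0.0592 = 2·(+0.74 − (+0.630))/0.0592 = 3.716.
Balancing electrons gives Fe2+(aq) + Mn(s) → Fe(s) + Mn2+(aq); thus Q = [Mn2+(aq)] / [Fe2+(aq)].
Isolating [Fe2+(aq)] in Q = 10^{3.716} yields log [Fe2+(aq)] = −3.415, i.e. 0.00038 M.

0.00038 M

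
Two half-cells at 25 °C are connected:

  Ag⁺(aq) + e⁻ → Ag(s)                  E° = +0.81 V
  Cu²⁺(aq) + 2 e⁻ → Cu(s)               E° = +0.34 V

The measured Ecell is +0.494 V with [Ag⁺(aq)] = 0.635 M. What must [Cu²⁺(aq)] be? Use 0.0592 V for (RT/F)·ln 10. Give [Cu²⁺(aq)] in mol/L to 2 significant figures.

The Ag⁺/Ag couple has the larger reduction potential, so it is the cathode: E°cell = +0.81 − (+0.34) = +0.47 V and n = 2.
Rearranging E = E° − (0.0592/n)·log Q gives log Q = 2(+0.47 − (+0.494))/0.0592 = −0.811.
The balanced reaction is 2 Ag⁺(aq) + Cu(s) → 2 Ag(s) + Cu²⁺(aq), so Q = [Cu²⁺(aq)] / [Ag⁺(aq)]^2.
Isolating [Cu²⁺(aq)] in Q = 10^{−0.811} yields log [Cu²⁺(aq)] = −1.205, i.e. 0.062 M.

0.062 M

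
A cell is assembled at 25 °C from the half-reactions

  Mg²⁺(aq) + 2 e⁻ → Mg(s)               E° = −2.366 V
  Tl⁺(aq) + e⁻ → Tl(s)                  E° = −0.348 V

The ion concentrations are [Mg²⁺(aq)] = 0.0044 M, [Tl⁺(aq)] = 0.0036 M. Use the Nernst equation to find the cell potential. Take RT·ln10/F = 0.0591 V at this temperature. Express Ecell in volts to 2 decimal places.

The Tl⁺/Tl couple has the more positive E°, so it is the cathode; Mg²⁺/Mg is the anode.
E°cell = E°cat − E°an = −0.348 − (−2.366) = +2.018 V; n = 2.
Balancing gives 2 Tl⁺(aq) + Mg(s) → 2 Tl(s) + Mg²⁺(aq); hence Q = [Mg²⁺(aq)] / [Tl⁺(aq)]^2 = 340 (log Q = 2.531).
Applying E = E° − (RT ln10/nF)·log Q gives +2.018 − (0.0591/2)(2.531) = +1.94 V.

+1.94 V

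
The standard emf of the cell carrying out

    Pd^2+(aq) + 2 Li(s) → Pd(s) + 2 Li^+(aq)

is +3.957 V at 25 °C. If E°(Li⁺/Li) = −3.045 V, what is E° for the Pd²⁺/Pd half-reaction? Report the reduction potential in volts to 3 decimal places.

+0.912 V

In the reaction as written the Pd²⁺/Pd couple is reduced (cathode) and Li⁺/Li is oxidized (anode), so E°cell = E°(Pd²⁺/Pd) − E°(Li⁺/Li).
E°(Pd²⁺/Pd) = E°cell + E°(anode) = +3.957 + (−3.045) = +0.912 V.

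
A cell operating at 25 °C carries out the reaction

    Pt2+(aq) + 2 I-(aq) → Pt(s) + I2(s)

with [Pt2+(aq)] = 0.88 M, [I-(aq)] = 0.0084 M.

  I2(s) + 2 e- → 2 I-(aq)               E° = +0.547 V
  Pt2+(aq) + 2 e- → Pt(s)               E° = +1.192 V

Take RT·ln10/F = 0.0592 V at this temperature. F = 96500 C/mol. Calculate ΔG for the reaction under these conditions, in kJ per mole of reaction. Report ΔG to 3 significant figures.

−100 kJ/mol

E°cell = +1.192 − (+0.547) = +0.645 V; the balanced reaction transfers n = 2 electrons.
Q = 1 / ([Pt2+(aq)]·[I-(aq)]^2) = 1.61×10^4, so log Q = 4.207 and E = +0.645 − (0.0592/2)(4.207) = +0.5205 V.
Then ΔG = −nFE = −2 × 96500 × +0.5205 J/mol = −100 kJ/mol.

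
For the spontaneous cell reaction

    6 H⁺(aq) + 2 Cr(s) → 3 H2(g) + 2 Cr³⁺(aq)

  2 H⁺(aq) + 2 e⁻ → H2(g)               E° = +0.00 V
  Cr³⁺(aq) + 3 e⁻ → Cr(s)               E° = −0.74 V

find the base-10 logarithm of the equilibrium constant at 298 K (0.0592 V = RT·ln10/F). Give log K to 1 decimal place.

The 2H⁺/H₂ couple is reduced (cathode); E°cell = +0.00 − (−0.74) = +0.74 V with n = 6.
At equilibrium E = 0, so log K = nE°cell / 0.0592 = (6)(+0.74) / 0.0592 = 75.0.

log K = 75.0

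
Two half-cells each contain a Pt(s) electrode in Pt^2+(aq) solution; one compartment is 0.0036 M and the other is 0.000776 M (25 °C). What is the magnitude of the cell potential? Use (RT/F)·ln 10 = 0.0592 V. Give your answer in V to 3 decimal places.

0.020 V

For a concentration cell E°cell = 0, since both electrodes use the same couple.
The compartment with the higher Pt^2+(aq) concentration (0.0036 M) acts as the cathode; ions are reduced there and produced at the dilute (0.000776 M) anode.
With n = 2, Ecell = −(0.0592/2)·log([dilute]/[conc]) = −(0.0592/2)·log(0.000776/0.0036) = +0.020 V.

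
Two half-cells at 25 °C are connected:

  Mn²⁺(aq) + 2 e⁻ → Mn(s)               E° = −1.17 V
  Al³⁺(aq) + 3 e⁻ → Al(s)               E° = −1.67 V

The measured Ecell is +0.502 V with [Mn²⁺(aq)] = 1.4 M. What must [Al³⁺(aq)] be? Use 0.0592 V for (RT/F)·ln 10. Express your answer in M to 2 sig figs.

1.3 M

Mn²⁺/Mn is the cathode (higher E°); E°cell = −1.17 − (−1.67) = +0.50 V with n = 6.
Rearranging E = E° − (0.0592/n)·log Q gives log Q = 6(+0.50 − (+0.502))/0.0592 = −0.203.
Balancing electrons gives 3 Mn²⁺(aq) + 2 Al(s) → 3 Mn(s) + 2 Al³⁺(aq); thus Q = [Al³⁺(aq)]^2 / [Mn²⁺(aq)]^3.
Substituting the known concentrations and solving, log [Al³⁺(aq)] = 0.118 and [Al³⁺(aq)] = 1.3 M.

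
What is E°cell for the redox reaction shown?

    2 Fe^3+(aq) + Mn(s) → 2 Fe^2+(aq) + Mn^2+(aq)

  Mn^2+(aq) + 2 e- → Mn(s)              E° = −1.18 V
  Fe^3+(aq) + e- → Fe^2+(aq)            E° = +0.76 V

+1.94 V

Fe^3+(aq) gains electrons, so the Fe³⁺/Fe²⁺ couple is the cathode; the Mn²⁺/Mn couple is the anode.
E°cell = E°(cathode) − E°(anode) = +0.76 − (−1.18) = +1.94 V.
The positive value indicates the reaction is spontaneous as written.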